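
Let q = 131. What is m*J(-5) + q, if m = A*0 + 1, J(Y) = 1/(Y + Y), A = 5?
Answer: 1309/10 ≈ 130.90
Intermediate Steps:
J(Y) = 1/(2*Y)
m = 1 (m = 5*0 + 1 = 0 + 1 = 1)
m*J(-5) + q = 1*((½)/(-5)) + 131 = 1*((½)*(-⅕)) + 131 = 1*(-⅒) + 131 = -⅒ + 131 = 1309/10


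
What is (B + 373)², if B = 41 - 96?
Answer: 101124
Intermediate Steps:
B = -55
(B + 373)² = (-55 + 373)² = 318² = 101124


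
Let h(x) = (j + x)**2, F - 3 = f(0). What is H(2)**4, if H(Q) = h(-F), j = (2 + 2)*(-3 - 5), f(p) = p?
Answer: 2251875390625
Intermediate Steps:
F = 3 (F = 3 + 0 = 3)
j = -32 (j = 4*(-8) = -32)
h(x) = (-32 + x)**2
H(Q) = 1225 (H(Q) = (-32 - 1*3)**2 = (-32 - 3)**2 = (-35)**2 = 1225)
H(2)**4 = 1225**4 = 2251875390625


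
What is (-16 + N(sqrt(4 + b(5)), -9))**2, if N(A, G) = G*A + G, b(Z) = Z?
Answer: 2704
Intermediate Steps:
N(A, G) = G + A*G (N(A, G) = A*G + G = G + A*G)
(-16 + N(sqrt(4 + b(5)), -9))**2 = (-16 - 9*(1 + sqrt(4 + 5)))**2 = (-16 - 9*(1 + sqrt(9)))**2 = (-16 - 9*(1 + 3))**2 = (-16 - 9*4)**2 = (-16 - 36)**2 = (-52)**2 = 2704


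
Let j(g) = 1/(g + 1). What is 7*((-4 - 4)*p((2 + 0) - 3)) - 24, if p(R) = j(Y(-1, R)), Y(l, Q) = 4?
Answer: -176/5 ≈ -35.200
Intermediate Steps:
j(g) = 1/(1 + g)
p(R) = 1/5 (p(R) = 1/(1 + 4) = 1/5)
7*((-4 - 4)*p((2 + 0) - 3)) - 24 = 7*((-4 - 4)*(1/5)) - 24 = 7*(-8*1/5) - 24 = 7*(-8/5) - 24 = -56/5 - 24 = -176/5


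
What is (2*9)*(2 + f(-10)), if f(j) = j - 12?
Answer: -360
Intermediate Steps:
f(j) = -12 + j
(2*9)*(2 + f(-10)) = (2*9)*(2 + (-12 - 10)) = 18*(2 - 22) = 18*(-20) = -360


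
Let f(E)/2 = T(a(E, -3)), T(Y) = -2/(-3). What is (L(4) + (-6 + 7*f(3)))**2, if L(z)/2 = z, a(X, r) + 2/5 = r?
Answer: 1156/9 ≈ 128.44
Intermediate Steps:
a(X, r) = -2/5 + r
L(z) = 2*z
T(Y) = 2/3 (T(Y) = -2*(-1/3) = 2/3)
f(E) = 4/3 (f(E) = 2*(2/3) = 4/3)
(L(4) + (-6 + 7*f(3)))**2 = (2*4 + (-6 + 7*(4/3)))**2 = (8 + (-6 + 28/3))**2 = (8 + 10/3)**2 = (34/3)**2 = 1156/9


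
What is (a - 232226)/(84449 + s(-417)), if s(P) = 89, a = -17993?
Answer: -250219/84538 ≈ -2.9598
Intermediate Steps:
(a - 232226)/(84449 + s(-417)) = (-17993 - 232226)/(84449 + 89) = -250219/84538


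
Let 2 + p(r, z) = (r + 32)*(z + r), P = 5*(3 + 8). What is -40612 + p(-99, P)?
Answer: -37666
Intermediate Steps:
P = 55 (P = 5*11 = 55)
p(r, z) = -2 + (32 + r)*(r + z) (p(r, z) = -2 + (r + 32)*(z + r) = -2 + (32 + r)*(r + z))
-40612 + p(-99, P) = -40612 + (-2 + (-99)² + 32*(-99) + 32*55 - 99*55) = -40612 + (-2 + 9801 - 3168 + 1760 - 5445) = -40612 + 2946 = -37666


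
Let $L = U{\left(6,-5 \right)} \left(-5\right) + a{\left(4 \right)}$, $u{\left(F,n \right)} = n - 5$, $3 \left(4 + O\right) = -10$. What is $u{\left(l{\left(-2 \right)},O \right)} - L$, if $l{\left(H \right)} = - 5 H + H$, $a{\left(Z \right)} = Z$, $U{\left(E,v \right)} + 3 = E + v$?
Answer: $- \frac{79}{3} \approx -26.333$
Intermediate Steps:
$O = - \frac{22}{3}$ ($O = -4 + \frac{1}{3} \left(-10\right) = -4 - \frac{10}{3} = - \frac{22}{3} \approx -7.3333$)
$U{\left(E,v \right)} = -3 + E + v$ ($U{\left(E,v \right)} = -3 + \left(E + v\right) = -3 + E + v$)
$l{\left(H \right)} = - 4 H$
$u{\left(F,n \right)} = -5 + n$
$L = 14$ ($L = \left(-3 + 6 - 5\right) \left(-5\right) + 4 = \left(-2\right) \left(-5\right) + 4 = 10 + 4 = 14$)
$u{\left(l{\left(-2 \right)},O \right)} - L = \left(-5 - \frac{22}{3}\right) - 14 = - \frac{37}{3} - 14 = - \frac{79}{3}$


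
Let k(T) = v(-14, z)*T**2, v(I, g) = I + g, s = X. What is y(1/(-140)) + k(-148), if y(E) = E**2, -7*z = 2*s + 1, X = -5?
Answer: -5458476799/19600 ≈ -2.7849e+5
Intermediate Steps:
s = -5
z = 9/7 (z = -(2*(-5) + 1)/7 = -(-10 + 1)/7 = -1/7*(-9) = 9/7 ≈ 1.2857)
k(T) = -89*T**2/7 (k(T) = (-14 + 9/7)*T**2 = -89*T**2/7)
y(1/(-140)) + k(-148) = (1/(-140))**2 - 89/7*(-148)**2 = (-1/140)**2 - 89/7*21904 = 1/19600 - 1949456/7 = -5458476799/19600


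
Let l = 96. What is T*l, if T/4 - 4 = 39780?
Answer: 15277056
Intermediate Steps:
T = 159136 (T = 16 + 4*39780 = 16 + 159120 = 159136)
T*l = 159136*96 = 15277056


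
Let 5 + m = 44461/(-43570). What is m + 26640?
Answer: 1160442489/43570 ≈ 26634.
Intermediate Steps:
m = -262311/43570 (m = -5 + 44461/(-43570) = -5 + 44461*(-1/43570) = -5 - 44461/43570 = -262311/43570 ≈ -6.0204)
m + 26640 = -262311/43570 + 26640 = 1160442489/43570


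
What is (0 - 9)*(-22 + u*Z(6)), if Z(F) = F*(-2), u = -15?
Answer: -1422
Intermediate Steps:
Z(F) = -2*F
(0 - 9)*(-22 + u*Z(6)) = (0 - 9)*(-22 - (-30)*6) = -9*(-22 - 15*(-12)) = -9*(-22 + 180) = -9*158 = -1422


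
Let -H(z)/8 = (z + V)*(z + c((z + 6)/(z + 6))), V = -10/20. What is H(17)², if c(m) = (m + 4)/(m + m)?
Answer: 6625476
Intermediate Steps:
V = -½ (V = -10*1/20 = -½ ≈ -0.50000)
c(m) = (4 + m)/(2*m) (c(m) = (4 + m)/((2*m)) = (4 + m)*(1/(2*m)) = (4 + m)/(2*m))
H(z) = -8*(-½ + z)*(5/2 + z) (H(z) = -8*(z - ½)*(z + (4 + (z + 6)/(z + 6))/(2*(((z + 6)/(z + 6))))) = -8*(-½ + z)*(z + (4 + (6 + z)/(6 + z))/(2*(((6 + z)/(6 + z))))) = -8*(-½ + z)*(z + (½)*(4 + 1)/1) = -8*(-½ + z)*(z + (½)*1*5) = -8*(-½ + z)*(z + 5/2) = -8*(-½ + z)*(5/2 + z))
H(17)² = (10 - 16*17 - 8*17²)² = (10 - 272 - 8*289)² = (10 - 272 - 2312)² = (-2574)² = 6625476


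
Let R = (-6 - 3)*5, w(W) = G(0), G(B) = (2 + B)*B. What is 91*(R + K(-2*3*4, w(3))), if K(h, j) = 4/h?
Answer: -24661/6 ≈ -4110.2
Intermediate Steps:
G(B) = B*(2 + B)
w(W) = 0 (w(W) = 0*(2 + 0) = 0*2 = 0)
R = -45 (R = -9*5 = -45)
91*(R + K(-2*3*4, w(3))) = 91*(-45 + 4/((-2*3*4))) = 91*(-45 + 4/((-6*4))) = 91*(-45 + 4/(-24)) = 91*(-45 + 4*(-1/24)) = 91*(-45 - ⅙) = 91*(-271/6) = -24661/6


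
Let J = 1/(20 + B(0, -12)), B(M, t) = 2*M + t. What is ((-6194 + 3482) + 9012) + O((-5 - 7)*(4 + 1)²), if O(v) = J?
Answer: 50401/8 ≈ 6300.1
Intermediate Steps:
B(M, t) = t + 2*M
J = ⅛ (J = 1/(20 + (-12 + 2*0)) = 1/(20 + (-12 + 0)) = 1/(20 - 12) = 1/8 = ⅛ ≈ 0.12500)
O(v) = ⅛
((-6194 + 3482) + 9012) + O((-5 - 7)*(4 + 1)²) = ((-6194 + 3482) + 9012) + ⅛ = (-2712 + 9012) + ⅛ = 6300 + ⅛ = 50401/8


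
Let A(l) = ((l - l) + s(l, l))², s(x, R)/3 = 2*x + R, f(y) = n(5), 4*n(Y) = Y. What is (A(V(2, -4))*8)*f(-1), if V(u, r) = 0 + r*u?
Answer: 51840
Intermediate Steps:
n(Y) = Y/4
f(y) = 5/4 (f(y) = (¼)*5 = 5/4)
V(u, r) = r*u
s(x, R) = 3*R + 6*x (s(x, R) = 3*(2*x + R) = 3*(R + 2*x) = 3*R + 6*x)
A(l) = 81*l² (A(l) = ((l - l) + (3*l + 6*l))² = (0 + 9*l)² = (9*l)² = 81*l²)
(A(V(2, -4))*8)*f(-1) = ((81*(-4*2)²)*8)*(5/4) = ((81*(-8)²)*8)*(5/4) = ((81*64)*8)*(5/4) = (5184*8)*(5/4) = 41472*(5/4) = 51840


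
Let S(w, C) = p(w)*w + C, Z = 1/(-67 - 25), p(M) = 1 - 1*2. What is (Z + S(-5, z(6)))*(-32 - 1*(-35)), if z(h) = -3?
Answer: 549/92 ≈ 5.9674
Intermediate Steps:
p(M) = -1 (p(M) = 1 - 2 = -1)
Z = -1/92 (Z = 1/(-92) = -1/92 ≈ -0.010870)
S(w, C) = C - w (S(w, C) = -w + C = C - w)
(Z + S(-5, z(6)))*(-32 - 1*(-35)) = (-1/92 + (-3 - 1*(-5)))*(-32 - 1*(-35)) = (-1/92 + (-3 + 5))*(-32 + 35) = (-1/92 + 2)*3 = (183/92)*3 = 549/92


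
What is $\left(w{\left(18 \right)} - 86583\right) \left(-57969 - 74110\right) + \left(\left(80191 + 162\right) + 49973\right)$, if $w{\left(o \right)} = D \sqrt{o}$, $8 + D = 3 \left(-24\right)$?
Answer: $11435926383 + 31698960 \sqrt{2} \approx 1.1481 \cdot 10^{10}$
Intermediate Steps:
$D = -80$ ($D = -8 + 3 \left(-24\right) = -8 - 72 = -80$)
$w{\left(o \right)} = - 80 \sqrt{o}$
$\left(w{\left(18 \right)} - 86583\right) \left(-57969 - 74110\right) + \left(\left(80191 + 162\right) + 49973\right) = \left(- 80 \sqrt{18} - 86583\right) \left(-57969 - 74110\right) + \left(\left(80191 + 162\right) + 49973\right) = \left(- 80 \cdot 3 \sqrt{2} - 86583\right) \left(-132079\right) + \left(80353 + 49973\right) = \left(- 240 \sqrt{2} - 86583\right) \left(-132079\right) + 130326 = \left(-86583 - 240 \sqrt{2}\right) \left(-132079\right) + 130326 = \left(11435796057 + 31698960 \sqrt{2}\right) + 130326 = 11435926383 + 31698960 \sqrt{2}$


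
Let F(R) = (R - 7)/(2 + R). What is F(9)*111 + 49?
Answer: 761/11 ≈ 69.182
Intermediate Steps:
F(R) = (-7 + R)/(2 + R)
F(9)*111 + 49 = ((-7 + 9)/(2 + 9))*111 + 49 = (2/11)*111 + 49 = 222/11 + 49 = 761/11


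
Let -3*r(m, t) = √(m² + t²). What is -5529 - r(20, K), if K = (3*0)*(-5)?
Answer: -16567/3 ≈ -5522.3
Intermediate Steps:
K = 0 (K = 0*(-5) = 0)
r(m, t) = -√(m² + t²)/3
-5529 - r(20, K) = -5529 - (-1)*√(20² + 0²)/3 = -5529 - (-1)*√(400 + 0)/3 = -5529 - (-1)*√400/3 = -5529 - (-1)*20/3 = -5529 - 1*(-20/3) = -5529 + 20/3 = -16567/3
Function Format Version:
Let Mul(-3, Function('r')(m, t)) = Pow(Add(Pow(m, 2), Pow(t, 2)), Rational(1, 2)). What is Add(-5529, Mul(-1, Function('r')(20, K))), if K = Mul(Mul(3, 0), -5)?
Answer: Rational(-16567, 3) ≈ -5522.3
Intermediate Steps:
K = 0 (K = Mul(0, -5) = 0)
Function('r')(m, t) = Mul(Rational(-1, 3), Pow(Add(Pow(m, 2), Pow(t, 2)), Rational(1, 2)))
Add(-5529, Mul(-1, Function('r')(20, K))) = Add(-5529, Mul(-1, Mul(Rational(-1, 3), Pow(Add(Pow(20, 2), Pow(0, 2)), Rational(1, 2))))) = Add(-5529, Mul(-1, Mul(Rational(-1, 3), Pow(Add(400, 0), Rational(1, 2))))) = Add(-5529, Mul(-1, Mul(Rational(-1, 3), Pow(400, Rational(1, 2))))) = Add(-5529, Mul(-1, Mul(Rational(-1, 3), 20))) = Add(-5529, Mul(-1, Rational(-20, 3))) = Add(-5529, Rational(20, 3)) = Rational(-16567, 3)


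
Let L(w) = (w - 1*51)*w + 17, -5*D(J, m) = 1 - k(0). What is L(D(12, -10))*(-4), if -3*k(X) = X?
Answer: -2724/25 ≈ -108.96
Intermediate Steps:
k(X) = -X/3
D(J, m) = -⅕ (D(J, m) = -(1 - (-1)*0/3)/5 = -(1 - 1*0)/5 = -(1 + 0)/5 = -⅕*1 = -⅕)
L(w) = 17 + w*(-51 + w) (L(w) = (w - 51)*w + 17 = (-51 + w)*w + 17 = w*(-51 + w) + 17 = 17 + w*(-51 + w))
L(D(12, -10))*(-4) = (17 + (-⅕)² - 51*(-⅕))*(-4) = (17 + 1/25 + 51/5)*(-4) = (681/25)*(-4) = -2724/25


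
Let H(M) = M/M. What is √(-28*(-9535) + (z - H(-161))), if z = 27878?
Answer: √294857 ≈ 543.01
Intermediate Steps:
H(M) = 1
√(-28*(-9535) + (z - H(-161))) = √(-28*(-9535) + (27878 - 1*1)) = √(266980 + (27878 - 1)) = √(266980 + 27877) = √294857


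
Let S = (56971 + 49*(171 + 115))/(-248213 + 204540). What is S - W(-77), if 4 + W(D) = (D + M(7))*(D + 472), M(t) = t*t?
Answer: 483127087/43673 ≈ 11062.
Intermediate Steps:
M(t) = t**2
W(D) = -4 + (49 + D)*(472 + D) (W(D) = -4 + (D + 7**2)*(D + 472) = -4 + (D + 49)*(472 + D) = -4 + (49 + D)*(472 + D))
S = -70985/43673 (S = (56971 + 49*286)/(-43673) = (56971 + 14014)*(-1/43673) = 70985*(-1/43673) = -70985/43673 ≈ -1.6254)
S - W(-77) = -70985/43673 - (23124 + (-77)**2 + 521*(-77)) = -70985/43673 - (23124 + 5929 - 40117) = -70985/43673 - 1*(-11064) = -70985/43673 + 11064 = 483127087/43673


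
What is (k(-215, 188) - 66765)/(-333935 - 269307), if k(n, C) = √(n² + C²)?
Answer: 66765/603242 - √81569/603242 ≈ 0.11020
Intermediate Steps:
k(n, C) = √(C² + n²)
(k(-215, 188) - 66765)/(-333935 - 269307) = (√(188² + (-215)²) - 66765)/(-333935 - 269307) = (√(35344 + 46225) - 66765)/(-603242) = (√81569 - 66765)*(-1/603242) = (-66765 + √81569)*(-1/603242) = 66765/603242 - √81569/603242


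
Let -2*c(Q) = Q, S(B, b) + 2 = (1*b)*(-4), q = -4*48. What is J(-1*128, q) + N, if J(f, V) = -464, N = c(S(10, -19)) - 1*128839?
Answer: -129340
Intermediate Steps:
q = -192
S(B, b) = -2 - 4*b (S(B, b) = -2 + (1*b)*(-4) = -2 + b*(-4) = -2 - 4*b)
c(Q) = -Q/2
N = -128876 (N = -(-2 - 4*(-19))/2 - 1*128839 = -(-2 + 76)/2 - 128839 = -1/2*74 - 128839 = -37 - 128839 = -128876)
J(-1*128, q) + N = -464 - 128876 = -129340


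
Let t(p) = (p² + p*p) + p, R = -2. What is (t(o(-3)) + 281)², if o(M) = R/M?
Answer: 6466849/81 ≈ 79838.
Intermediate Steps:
o(M) = -2/M
t(p) = p + 2*p² (t(p) = (p² + p²) + p = 2*p² + p = p + 2*p²)
(t(o(-3)) + 281)² = ((-2/(-3))*(1 + 2*(-2/(-3))) + 281)² = ((-2*(-⅓))*(1 + 2*(-2*(-⅓))) + 281)² = (2*(1 + 2*(⅔))/3 + 281)² = (2*(1 + 4/3)/3 + 281)² = ((⅔)*(7/3) + 281)² = (14/9 + 281)² = (2543/9)² = 6466849/81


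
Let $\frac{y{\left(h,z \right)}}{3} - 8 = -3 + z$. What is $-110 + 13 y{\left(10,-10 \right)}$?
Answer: $-305$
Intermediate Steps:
$y{\left(h,z \right)} = 15 + 3 z$ ($y{\left(h,z \right)} = 24 + 3 \left(-3 + z\right) = 24 + \left(-9 + 3 z\right) = 15 + 3 z$)
$-110 + 13 y{\left(10,-10 \right)} = -110 + 13 \left(15 + 3 \left(-10\right)\right) = -110 + 13 \left(15 - 30\right) = -110 + 13 \left(-15\right) = -110 - 195 = -305$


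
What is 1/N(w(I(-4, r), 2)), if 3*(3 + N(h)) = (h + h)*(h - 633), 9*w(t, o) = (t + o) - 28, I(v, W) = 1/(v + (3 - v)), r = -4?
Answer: 2187/2637311 ≈ 0.00082925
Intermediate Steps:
I(v, W) = ⅓ (I(v, W) = 1/3 = ⅓)
w(t, o) = -28/9 + o/9 + t/9 (w(t, o) = ((t + o) - 28)/9 = ((o + t) - 28)/9 = (-28 + o + t)/9 = -28/9 + o/9 + t/9)
N(h) = -3 + 2*h*(-633 + h)/3 (N(h) = -3 + ((h + h)*(h - 633))/3 = -3 + ((2*h)*(-633 + h))/3 = -3 + (2*h*(-633 + h))/3 = -3 + 2*h*(-633 + h)/3)
1/N(w(I(-4, r), 2)) = 1/(-3 - 422*(-28/9 + (⅑)*2 + (⅑)*(⅓)) + 2*(-28/9 + (⅑)*2 + (⅑)*(⅓))²/3) = 1/(-3 - 422*(-28/9 + 2/9 + 1/27) + 2*(-28/9 + 2/9 + 1/27)²/3) = 1/(-3 - 422*(-77/27) + 2*(-77/27)²/3) = 1/(-3 + 32494/27 + (⅔)*(5929/729)) = 1/(-3 + 32494/27 + 11858/2187) = 1/(2637311/2187) = 2187/2637311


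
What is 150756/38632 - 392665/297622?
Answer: 142783019/55277563 ≈ 2.5830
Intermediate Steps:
150756/38632 - 392665/297622 = 150756*(1/38632) - 392665*1/297622 = 37689/9658 - 30205/22894 = 142783019/55277563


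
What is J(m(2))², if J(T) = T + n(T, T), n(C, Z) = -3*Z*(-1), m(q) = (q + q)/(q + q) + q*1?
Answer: 144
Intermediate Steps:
m(q) = 1 + q (m(q) = (2*q)/((2*q)) + q = (2*q)*(1/(2*q)) + q = 1 + q)
n(C, Z) = 3*Z
J(T) = 4*T (J(T) = T + 3*T = 4*T)
J(m(2))² = (4*(1 + 2))² = (4*3)² = 12² = 144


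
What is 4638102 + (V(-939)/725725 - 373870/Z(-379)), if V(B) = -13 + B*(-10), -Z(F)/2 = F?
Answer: 1275573251678058/275049775 ≈ 4.6376e+6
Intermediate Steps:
Z(F) = -2*F
V(B) = -13 - 10*B
4638102 + (V(-939)/725725 - 373870/Z(-379)) = 4638102 + ((-13 - 10*(-939))/725725 - 373870/((-2*(-379)))) = 4638102 + ((-13 + 9390)*(1/725725) - 373870/758) = 4638102 + (9377*(1/725725) - 373870*1/758) = 4638102 + (9377/725725 - 186935/379) = 4638102 - 135659848992/275049775 = 1275573251678058/275049775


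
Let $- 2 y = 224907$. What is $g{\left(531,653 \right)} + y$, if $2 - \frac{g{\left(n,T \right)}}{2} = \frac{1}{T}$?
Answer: $- \frac{146859051}{1306} \approx -1.1245 \cdot 10^{5}$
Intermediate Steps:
$y = - \frac{224907}{2}$ ($y = \left(- \frac{1}{2}\right) 224907 = - \frac{224907}{2} \approx -1.1245 \cdot 10^{5}$)
$g{\left(n,T \right)} = 4 - \frac{2}{T}$
$g{\left(531,653 \right)} + y = \left(4 - \frac{2}{653}\right) - \frac{224907}{2} = \frac{2610}{653} - \frac{224907}{2} = - \frac{146859051}{1306}$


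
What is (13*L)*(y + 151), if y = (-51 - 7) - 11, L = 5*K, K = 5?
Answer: 26650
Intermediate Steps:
L = 25 (L = 5*5 = 25)
y = -69 (y = -58 - 11 = -69)
(13*L)*(y + 151) = (13*25)*(-69 + 151) = 325*82 = 26650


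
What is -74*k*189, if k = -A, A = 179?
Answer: 2503494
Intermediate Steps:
k = -179 (k = -1*179 = -179)
-74*k*189 = -74*(-179)*189 = 13246*189 = 2503494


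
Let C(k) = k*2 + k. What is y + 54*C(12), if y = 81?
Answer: 2025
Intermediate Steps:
C(k) = 3*k (C(k) = 2*k + k = 3*k)
y + 54*C(12) = 81 + 54*(3*12) = 81 + 54*36 = 81 + 1944 = 2025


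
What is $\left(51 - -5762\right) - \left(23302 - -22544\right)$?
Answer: $-40033$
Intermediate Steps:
$\left(51 - -5762\right) - \left(23302 - -22544\right) = \left(51 + 5762\right) - \left(23302 + 22544\right) = 5813 - 45846 = -40033$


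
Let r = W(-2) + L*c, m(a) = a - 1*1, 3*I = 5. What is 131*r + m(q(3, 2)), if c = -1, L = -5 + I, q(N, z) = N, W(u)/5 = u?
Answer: -2614/3 ≈ -871.33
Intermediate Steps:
I = 5/3 (I = (⅓)*5 = 5/3 ≈ 1.6667)
W(u) = 5*u
L = -10/3 (L = -5 + 5/3 = -10/3 ≈ -3.3333)
m(a) = -1 + a (m(a) = a - 1 = -1 + a)
r = -20/3 (r = 5*(-2) - 10/3*(-1) = -10 + 10/3 = -20/3 ≈ -6.6667)
131*r + m(q(3, 2)) = 131*(-20/3) + (-1 + 3) = -2620/3 + 2 = -2614/3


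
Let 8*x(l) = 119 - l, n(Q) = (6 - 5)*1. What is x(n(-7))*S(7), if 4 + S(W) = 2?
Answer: -59/2 ≈ -29.500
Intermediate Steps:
S(W) = -2 (S(W) = -4 + 2 = -2)
n(Q) = 1 (n(Q) = 1*1 = 1)
x(l) = 119/8 - l/8 (x(l) = (119 - l)/8 = 119/8 - l/8)
x(n(-7))*S(7) = (119/8 - 1/8*1)*(-2) = (119/8 - 1/8)*(-2) = (59/4)*(-2) = -59/2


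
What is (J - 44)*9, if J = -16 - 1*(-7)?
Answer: -477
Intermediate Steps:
J = -9 (J = -16 + 7 = -9)
(J - 44)*9 = (-9 - 44)*9 = -53*9 = -477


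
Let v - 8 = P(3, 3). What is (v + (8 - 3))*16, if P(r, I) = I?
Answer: 256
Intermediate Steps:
v = 11 (v = 8 + 3 = 11)
(v + (8 - 3))*16 = (11 + (8 - 3))*16 = (11 + 5)*16 = 16*16 = 256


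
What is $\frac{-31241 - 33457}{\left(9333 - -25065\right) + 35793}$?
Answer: $- \frac{21566}{23397} \approx -0.92174$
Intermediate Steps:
$\frac{-31241 - 33457}{\left(9333 - -25065\right) + 35793} = - \frac{64698}{\left(9333 + 25065\right) + 35793} = - \frac{64698}{34398 + 35793} = - \frac{64698}{70191} = \left(-64698\right) \frac{1}{70191} = - \frac{21566}{23397}$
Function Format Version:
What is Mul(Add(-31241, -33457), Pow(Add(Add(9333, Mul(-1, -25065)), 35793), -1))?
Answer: Rational(-21566, 23397) ≈ -0.92174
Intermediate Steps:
Mul(Add(-31241, -33457), Pow(Add(Add(9333, Mul(-1, -25065)), 35793), -1)) = Mul(-64698, Pow(Add(Add(9333, 25065), 35793), -1)) = Mul(-64698, Pow(Add(34398, 35793), -1)) = Mul(-64698, Pow(70191, -1)) = Mul(-64698, Rational(1, 70191)) = Rational(-21566, 23397)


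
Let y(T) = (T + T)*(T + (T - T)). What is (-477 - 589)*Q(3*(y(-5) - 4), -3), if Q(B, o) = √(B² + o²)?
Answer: -3198*√2117 ≈ -1.4714e+5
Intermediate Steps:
y(T) = 2*T² (y(T) = (2*T)*(T + 0) = (2*T)*T = 2*T²)
(-477 - 589)*Q(3*(y(-5) - 4), -3) = (-477 - 589)*√((3*(2*(-5)² - 4))² + (-3)²) = -1066*√((3*(2*25 - 4))² + 9) = -1066*√((3*(50 - 4))² + 9) = -1066*√((3*46)² + 9) = -1066*√(138² + 9) = -1066*√(19044 + 9) = -3198*√2117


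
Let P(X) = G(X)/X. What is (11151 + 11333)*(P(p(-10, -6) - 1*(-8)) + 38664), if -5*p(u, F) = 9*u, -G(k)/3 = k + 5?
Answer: 11300132382/13 ≈ 8.6924e+8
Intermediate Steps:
G(k) = -15 - 3*k (G(k) = -3*(k + 5) = -3*(5 + k) = -15 - 3*k)
p(u, F) = -9*u/5
P(X) = (-15 - 3*X)/X
(11151 + 11333)*(P(p(-10, -6) - 1*(-8)) + 38664) = (11151 + 11333)*((-3 - 15/(-9/5*(-10) - 1*(-8))) + 38664) = 22484*((-3 - 15/(18 + 8)) + 38664) = 22484*((-3 - 15/26) + 38664) = 22484*(-93/26 + 38664) = 22484*(1005171/26) = 11300132382/13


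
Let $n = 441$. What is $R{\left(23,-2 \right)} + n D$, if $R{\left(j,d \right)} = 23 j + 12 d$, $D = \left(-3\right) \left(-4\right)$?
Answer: $5797$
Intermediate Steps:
$D = 12$
$R{\left(j,d \right)} = 12 d + 23 j$
$R{\left(23,-2 \right)} + n D = \left(12 \left(-2\right) + 23 \cdot 23\right) + 441 \cdot 12 = \left(-24 + 529\right) + 5292 = 505 + 5292 = 5797$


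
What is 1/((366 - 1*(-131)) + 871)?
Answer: 1/1368 ≈ 0.00073099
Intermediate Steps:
1/((366 - 1*(-131)) + 871) = 1/((366 + 131) + 871) = 1/(497 + 871) = 1/1368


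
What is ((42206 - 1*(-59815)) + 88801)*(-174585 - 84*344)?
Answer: -38828651382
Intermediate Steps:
((42206 - 1*(-59815)) + 88801)*(-174585 - 84*344) = ((42206 + 59815) + 88801)*(-174585 - 28896) = (102021 + 88801)*(-203481) = 190822*(-203481) = -38828651382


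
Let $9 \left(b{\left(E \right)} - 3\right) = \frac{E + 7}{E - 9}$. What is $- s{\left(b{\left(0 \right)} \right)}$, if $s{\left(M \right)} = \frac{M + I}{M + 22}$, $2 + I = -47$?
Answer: $\frac{3733}{2018} \approx 1.8499$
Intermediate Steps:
$I = -49$ ($I = -2 - 47 = -49$)
$b{\left(E \right)} = 3 + \frac{7 + E}{9 \left(-9 + E\right)}$ ($b{\left(E \right)} = 3 + \frac{\left(E + 7\right) \frac{1}{E - 9}}{9} = 3 + \frac{\left(7 + E\right) \frac{1}{-9 + E}}{9} = 3 + \frac{\frac{1}{-9 + E} \left(7 + E\right)}{9} = 3 + \frac{7 + E}{9 \left(-9 + E\right)}$)
$s{\left(M \right)} = \frac{-49 + M}{22 + M}$ ($s{\left(M \right)} = \frac{M - 49}{M + 22} = \frac{-49 + M}{22 + M}$)
$- s{\left(b{\left(0 \right)} \right)} = - \frac{-49 + \frac{4 \left(-59 + 7 \cdot 0\right)}{9 \left(-9 + 0\right)}}{22 + \frac{4 \left(-59 + 7 \cdot 0\right)}{9 \left(-9 + 0\right)}} = - \frac{-49 + \frac{4 \left(-59 + 0\right)}{9 \left(-9\right)}}{22 + \frac{4 \left(-59 + 0\right)}{9 \left(-9\right)}} = - \frac{-49 + \frac{4}{9} \left(- \frac{1}{9}\right) \left(-59\right)}{22 + \frac{4}{9} \left(- \frac{1}{9}\right) \left(-59\right)} = - \frac{-49 + \frac{236}{81}}{22 + \frac{236}{81}} = - \frac{-3733}{\frac{2018}{81} \cdot 81} = - \frac{81 \left(-3733\right)}{2018 \cdot 81} = \left(-1\right) \left(- \frac{3733}{2018}\right) = \frac{3733}{2018}$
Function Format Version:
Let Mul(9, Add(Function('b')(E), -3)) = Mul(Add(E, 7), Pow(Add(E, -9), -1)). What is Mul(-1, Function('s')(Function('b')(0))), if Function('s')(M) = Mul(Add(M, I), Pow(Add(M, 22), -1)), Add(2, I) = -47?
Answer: Rational(3733, 2018) ≈ 1.8499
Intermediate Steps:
I = -49 (I = Add(-2, -47) = -49)
Function('b')(E) = Add(3, Mul(Rational(1, 9), Pow(Add(-9, E), -1), Add(7, E))) (Function('b')(E) = Add(3, Mul(Rational(1, 9), Mul(Add(E, 7), Pow(Add(E, -9), -1)))) = Add(3, Mul(Rational(1, 9), Mul(Add(7, E), Pow(Add(-9, E), -1)))) = Add(3, Mul(Rational(1, 9), Mul(Pow(Add(-9, E), -1), Add(7, E)))) = Add(3, Mul(Rational(1, 9), Pow(Add(-9, E), -1), Add(7, E))))
Function('s')(M) = Mul(Pow(Add(22, M), -1), Add(-49, M)) (Function('s')(M) = Mul(Add(M, -49), Pow(Add(M, 22), -1)) = Mul(Add(-49, M), Pow(Add(22, M), -1)) = Mul(Pow(Add(22, M), -1), Add(-49, M)))
Mul(-1, Function('s')(Function('b')(0))) = Mul(-1, Mul(Pow(Add(22, Mul(Rational(4, 9), Pow(Add(-9, 0), -1), Add(-59, Mul(7, 0)))), -1), Add(-49, Mul(Rational(4, 9), Pow(Add(-9, 0), -1), Add(-59, Mul(7, 0)))))) = Mul(-1, Mul(Pow(Add(22, Mul(Rational(4, 9), Pow(-9, -1), Add(-59, 0))), -1), Add(-49, Mul(Rational(4, 9), Pow(-9, -1), Add(-59, 0))))) = Mul(-1, Mul(Pow(Add(22, Mul(Rational(4, 9), Rational(-1, 9), -59)), -1), Add(-49, Mul(Rational(4, 9), Rational(-1, 9), -59)))) = Mul(-1, Mul(Pow(Add(22, Rational(236, 81)), -1), Add(-49, Rational(236, 81)))) = Mul(-1, Mul(Pow(Rational(2018, 81), -1), Rational(-3733, 81))) = Mul(-1, Mul(Rational(81, 2018), Rational(-3733, 81))) = Mul(-1, Rational(-3733, 2018)) = Rational(3733, 2018)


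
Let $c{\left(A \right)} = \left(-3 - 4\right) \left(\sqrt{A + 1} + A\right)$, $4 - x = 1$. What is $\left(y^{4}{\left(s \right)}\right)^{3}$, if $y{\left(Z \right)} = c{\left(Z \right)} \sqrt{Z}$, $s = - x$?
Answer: $9702437390502674769 + 10616002914581460900 i \sqrt{2} \approx 9.7024 \cdot 10^{18} + 1.5013 \cdot 10^{19} i$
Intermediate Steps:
$x = 3$ ($x = 4 - 1 = 3$)
$c{\left(A \right)} = - 7 A - 7 \sqrt{1 + A}$ ($c{\left(A \right)} = - 7 \left(\sqrt{1 + A} + A\right) = - 7 \left(A + \sqrt{1 + A}\right) = - 7 A - 7 \sqrt{1 + A}$)
$s = -3$ ($s = \left(-1\right) 3 = -3$)
$y{\left(Z \right)} = \sqrt{Z} \left(- 7 Z - 7 \sqrt{1 + Z}\right)$ ($y{\left(Z \right)} = \left(- 7 Z - 7 \sqrt{1 + Z}\right) \sqrt{Z} = \sqrt{Z} \left(- 7 Z - 7 \sqrt{1 + Z}\right)$)
$\left(y^{4}{\left(s \right)}\right)^{3} = \left(\left(7 \sqrt{-3} \left(\left(-1\right) \left(-3\right) - \sqrt{1 - 3}\right)\right)^{4}\right)^{3} = \left(\left(7 i \sqrt{3} \left(3 - \sqrt{-2}\right)\right)^{4}\right)^{3} = \left(\left(7 i \sqrt{3} \left(3 - i \sqrt{2}\right)\right)^{4}\right)^{3} = \left(21609 \left(3 - i \sqrt{2}\right)^{4}\right)^{3} = 10090298369529 \left(3 - i \sqrt{2}\right)^{12}$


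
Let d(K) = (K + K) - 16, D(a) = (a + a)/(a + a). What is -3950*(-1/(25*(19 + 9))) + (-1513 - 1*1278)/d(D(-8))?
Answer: 205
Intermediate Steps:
D(a) = 1 (D(a) = (2*a)/((2*a)) = (2*a)*(1/(2*a)) = 1)
d(K) = -16 + 2*K (d(K) = 2*K - 16 = -16 + 2*K)
-3950*(-1/(25*(19 + 9))) + (-1513 - 1*1278)/d(D(-8)) = -3950*(-1/(25*(19 + 9))) + (-1513 - 1*1278)/(-16 + 2*1) = -3950/(28*(-25)) + (-1513 - 1278)/(-16 + 2) = -3950/(-700) - 2791/(-14) = -3950*(-1/700) - 2791*(-1/14) = 79/14 + 2791/14 = 205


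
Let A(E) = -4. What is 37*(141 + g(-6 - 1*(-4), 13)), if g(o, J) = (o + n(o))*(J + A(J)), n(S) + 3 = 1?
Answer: 3885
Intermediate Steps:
n(S) = -2 (n(S) = -3 + 1 = -2)
g(o, J) = (-4 + J)*(-2 + o) (g(o, J) = (o - 2)*(J - 4) = (-2 + o)*(-4 + J) = (-4 + J)*(-2 + o))
37*(141 + g(-6 - 1*(-4), 13)) = 37*(141 + (8 - 4*(-6 - 1*(-4)) - 2*13 + 13*(-6 - 1*(-4)))) = 37*(141 + (8 - 4*(-6 + 4) - 26 + 13*(-6 + 4))) = 37*(141 + (8 - 4*(-2) - 26 + 13*(-2))) = 37*(141 + (8 + 8 - 26 - 26)) = 37*(141 - 36) = 37*105 = 3885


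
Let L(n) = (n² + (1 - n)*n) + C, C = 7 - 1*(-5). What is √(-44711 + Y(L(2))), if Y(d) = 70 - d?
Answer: I*√44655 ≈ 211.32*I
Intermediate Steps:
C = 12 (C = 7 + 5 = 12)
L(n) = 12 + n² + n*(1 - n) (L(n) = (n² + (1 - n)*n) + 12 = (n² + n*(1 - n)) + 12 = 12 + n² + n*(1 - n))
√(-44711 + Y(L(2))) = √(-44711 + (70 - (12 + 2))) = √(-44711 + (70 - 1*14)) = √(-44711 + (70 - 14)) = √(-44711 + 56) = √(-44655) = I*√44655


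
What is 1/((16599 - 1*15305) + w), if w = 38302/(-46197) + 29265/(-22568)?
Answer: 1042573896/1346874266683 ≈ 0.00077407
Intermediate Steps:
w = -2216354741/1042573896 (w = 38302*(-1/46197) + 29265*(-1/22568) = -38302/46197 - 29265/22568 = -2216354741/1042573896 ≈ -2.1259)
1/((16599 - 1*15305) + w) = 1/((16599 - 1*15305) - 2216354741/1042573896) = 1/((16599 - 15305) - 2216354741/1042573896) = 1/(1294 - 2216354741/1042573896) = 1/(1346874266683/1042573896) = 1042573896/1346874266683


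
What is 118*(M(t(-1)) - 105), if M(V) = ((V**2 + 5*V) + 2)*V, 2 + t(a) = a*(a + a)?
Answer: -12390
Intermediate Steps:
t(a) = -2 + 2*a**2 (t(a) = -2 + a*(a + a) = -2 + a*(2*a) = -2 + 2*a**2)
M(V) = V*(2 + V**2 + 5*V) (M(V) = (2 + V**2 + 5*V)*V = V*(2 + V**2 + 5*V))
118*(M(t(-1)) - 105) = 118*((-2 + 2*(-1)**2)*(2 + (-2 + 2*(-1)**2)**2 + 5*(-2 + 2*(-1)**2)) - 105) = 118*((-2 + 2*1)*(2 + (-2 + 2*1)**2 + 5*(-2 + 2*1)) - 105) = 118*((-2 + 2)*(2 + (-2 + 2)**2 + 5*(-2 + 2)) - 105) = 118*(0*(2 + 0**2 + 5*0) - 105) = 118*(0*(2 + 0 + 0) - 105) = 118*(0*2 - 105) = 118*(0 - 105) = 118*(-105) = -12390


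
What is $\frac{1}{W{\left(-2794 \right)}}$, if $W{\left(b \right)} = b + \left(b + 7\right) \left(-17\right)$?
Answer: $\frac{1}{44585} \approx 2.2429 \cdot 10^{-5}$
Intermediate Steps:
$W{\left(b \right)} = -119 - 16 b$ ($W{\left(b \right)} = b + \left(7 + b\right) \left(-17\right) = b - \left(119 + 17 b\right) = -119 - 16 b$)
$\frac{1}{W{\left(-2794 \right)}} = \frac{1}{-119 - -44704} = \frac{1}{-119 + 44704} = \frac{1}{44585}$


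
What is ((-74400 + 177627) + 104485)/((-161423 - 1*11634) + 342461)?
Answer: 51928/42351 ≈ 1.2261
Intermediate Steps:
((-74400 + 177627) + 104485)/((-161423 - 1*11634) + 342461) = (103227 + 104485)/((-161423 - 11634) + 342461) = 207712/(-173057 + 342461) = 207712/169404 = 207712*(1/169404) = 51928/42351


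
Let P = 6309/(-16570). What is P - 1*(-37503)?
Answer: 621418401/16570 ≈ 37503.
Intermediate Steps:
P = -6309/16570 (P = 6309*(-1/16570) = -6309/16570 ≈ -0.38075)
P - 1*(-37503) = -6309/16570 - 1*(-37503) = -6309/16570 + 37503 = 621418401/16570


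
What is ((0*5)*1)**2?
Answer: 0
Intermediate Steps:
((0*5)*1)**2 = (0*1)**2 = 0**2 = 0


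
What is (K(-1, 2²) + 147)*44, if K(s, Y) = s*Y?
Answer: 6292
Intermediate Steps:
K(s, Y) = Y*s
(K(-1, 2²) + 147)*44 = (2²*(-1) + 147)*44 = (4*(-1) + 147)*44 = (-4 + 147)*44 = 143*44 = 6292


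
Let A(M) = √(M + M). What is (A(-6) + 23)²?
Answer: 517 + 92*I*√3 ≈ 517.0 + 159.35*I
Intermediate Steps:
A(M) = √2*√M (A(M) = √(2*M) = √2*√M)
(A(-6) + 23)² = (√2*√(-6) + 23)² = (√2*(I*√6) + 23)² = (2*I*√3 + 23)² = (23 + 2*I*√3)²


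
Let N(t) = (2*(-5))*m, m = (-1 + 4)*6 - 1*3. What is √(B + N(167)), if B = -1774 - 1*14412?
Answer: 4*I*√1021 ≈ 127.81*I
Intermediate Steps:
m = 15 (m = 3*6 - 3 = 18 - 3 = 15)
N(t) = -150 (N(t) = (2*(-5))*15 = -10*15 = -150)
B = -16186 (B = -1774 - 14412 = -16186)
√(B + N(167)) = √(-16186 - 150) = √(-16336) = 4*I*√1021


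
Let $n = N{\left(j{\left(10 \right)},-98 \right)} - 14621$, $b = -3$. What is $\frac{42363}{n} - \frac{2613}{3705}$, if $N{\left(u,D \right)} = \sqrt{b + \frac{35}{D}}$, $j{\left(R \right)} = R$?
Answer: $- \frac{1024307610997}{284318946995} - \frac{42363 i \sqrt{658}}{2992831021} \approx -3.6027 - 0.00036309 i$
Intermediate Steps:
$N{\left(u,D \right)} = \sqrt{-3 + \frac{35}{D}}$
$n = -14621 + \frac{i \sqrt{658}}{14}$ ($n = \sqrt{-3 + \frac{35}{-98}} - 14621 = \sqrt{-3 + 35 \left(- \frac{1}{98}\right)} - 14621 = \sqrt{-3 - \frac{5}{14}} - 14621 = \sqrt{- \frac{47}{14}} - 14621 = \frac{i \sqrt{658}}{14} - 14621 = -14621 + \frac{i \sqrt{658}}{14} \approx -14621.0 + 1.8323 i$)
$\frac{42363}{n} - \frac{2613}{3705} = \frac{42363}{-14621 + \frac{i \sqrt{658}}{14}} - \frac{2613}{3705} = \frac{42363}{-14621 + \frac{i \sqrt{658}}{14}} - \frac{67}{95} = - \frac{67}{95} + \frac{42363}{-14621 + \frac{i \sqrt{658}}{14}}$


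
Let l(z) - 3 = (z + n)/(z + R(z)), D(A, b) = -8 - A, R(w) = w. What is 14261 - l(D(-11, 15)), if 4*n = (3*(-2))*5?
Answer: 57035/4 ≈ 14259.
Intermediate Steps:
n = -15/2 (n = ((3*(-2))*5)/4 = (-6*5)/4 = (¼)*(-30) = -15/2 ≈ -7.5000)
l(z) = 3 + (-15/2 + z)/(2*z) (l(z) = 3 + (z - 15/2)/(z + z) = 3 + (-15/2 + z)/((2*z)) = 3 + (-15/2 + z)*(1/(2*z)) = 3 + (-15/2 + z)/(2*z))
14261 - l(D(-11, 15)) = 14261 - (-15 + 14*(-8 - 1*(-11)))/(4*(-8 - 1*(-11))) = 14261 - (-15 + 14*(-8 + 11))/(4*(-8 + 11)) = 14261 - (-15 + 14*3)/(4*3) = 14261 - (-15 + 42)/(4*3) = 14261 - 27/(4*3) = 14261 - 1*9/4 = 14261 - 9/4 = 57035/4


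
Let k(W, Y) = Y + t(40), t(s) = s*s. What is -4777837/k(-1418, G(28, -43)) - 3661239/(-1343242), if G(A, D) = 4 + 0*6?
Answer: -3205959350099/1077280084 ≈ -2976.0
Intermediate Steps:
t(s) = s**2
G(A, D) = 4 (G(A, D) = 4 + 0 = 4)
k(W, Y) = 1600 + Y (k(W, Y) = Y + 40**2 = Y + 1600 = 1600 + Y)
-4777837/k(-1418, G(28, -43)) - 3661239/(-1343242) = -4777837/(1600 + 4) - 3661239/(-1343242) = -4777837/1604 - 3661239*(-1/1343242) = -4777837*1/1604 + 3661239/1343242 = -4777837/1604 + 3661239/1343242 = -3205959350099/1077280084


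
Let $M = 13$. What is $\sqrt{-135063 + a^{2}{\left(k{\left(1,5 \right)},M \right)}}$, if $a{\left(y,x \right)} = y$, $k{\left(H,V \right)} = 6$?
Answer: $9 i \sqrt{1667} \approx 367.46 i$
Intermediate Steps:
$\sqrt{-135063 + a^{2}{\left(k{\left(1,5 \right)},M \right)}} = \sqrt{-135063 + 6^{2}} = \sqrt{-135063 + 36} = \sqrt{-135027} = 9 i \sqrt{1667}$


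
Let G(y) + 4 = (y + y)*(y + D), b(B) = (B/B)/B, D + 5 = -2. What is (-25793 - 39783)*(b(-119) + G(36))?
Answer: -2323217160/17 ≈ -1.3666e+8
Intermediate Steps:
D = -7 (D = -5 - 2 = -7)
b(B) = 1/B
G(y) = -4 + 2*y*(-7 + y) (G(y) = -4 + (y + y)*(y - 7) = -4 + (2*y)*(-7 + y) = -4 + 2*y*(-7 + y))
(-25793 - 39783)*(b(-119) + G(36)) = (-25793 - 39783)*(1/(-119) + (-4 - 14*36 + 2*36²)) = -65576*(-1/119 + (-4 - 504 + 2*1296)) = -65576*(-1/119 + (-4 - 504 + 2592)) = -65576*(-1/119 + 2084) = -65576*247995/119 = -2323217160/17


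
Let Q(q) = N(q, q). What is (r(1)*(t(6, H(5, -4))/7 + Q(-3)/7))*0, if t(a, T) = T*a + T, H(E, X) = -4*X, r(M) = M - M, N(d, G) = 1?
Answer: 0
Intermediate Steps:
r(M) = 0
Q(q) = 1
t(a, T) = T + T*a
(r(1)*(t(6, H(5, -4))/7 + Q(-3)/7))*0 = (0*(((-4*(-4))*(1 + 6))/7 + 1/7))*0 = (0*((16*7)*(⅐) + 1*(⅐)))*0 = (0*(112*(⅐) + ⅐))*0 = (0*(16 + ⅐))*0 = (0*(113/7))*0 = 0*0 = 0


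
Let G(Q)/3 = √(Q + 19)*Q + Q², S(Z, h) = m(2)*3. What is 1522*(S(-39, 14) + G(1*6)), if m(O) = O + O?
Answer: 319620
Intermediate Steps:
m(O) = 2*O
S(Z, h) = 12 (S(Z, h) = (2*2)*3 = 4*3 = 12)
G(Q) = 3*Q² + 3*Q*√(19 + Q) (G(Q) = 3*(√(Q + 19)*Q + Q²) = 3*(√(19 + Q)*Q + Q²) = 3*(Q*√(19 + Q) + Q²) = 3*(Q² + Q*√(19 + Q)) = 3*Q² + 3*Q*√(19 + Q))
1522*(S(-39, 14) + G(1*6)) = 1522*(12 + 3*(1*6)*(1*6 + √(19 + 1*6))) = 1522*(12 + 3*6*(6 + √(19 + 6))) = 1522*(12 + 3*6*(6 + √25)) = 1522*(12 + 3*6*(6 + 5)) = 1522*(12 + 3*6*11) = 1522*(12 + 198) = 1522*210 = 319620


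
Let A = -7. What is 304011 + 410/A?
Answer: 2127667/7 ≈ 3.0395e+5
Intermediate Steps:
304011 + 410/A = 304011 + 410/(-7) = 304011 + 410*(-1/7) = 304011 - 410/7 = 2127667/7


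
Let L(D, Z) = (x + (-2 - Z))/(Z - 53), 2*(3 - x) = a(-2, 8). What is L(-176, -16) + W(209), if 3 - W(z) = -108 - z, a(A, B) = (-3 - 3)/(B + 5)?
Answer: 286816/897 ≈ 319.75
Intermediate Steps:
a(A, B) = -6/(5 + B)
x = 42/13 (x = 3 - (-3)/(5 + 8) = 3 - (-3)/13 = 3 - ½*(-6/13) = 3 + 3/13 = 42/13 ≈ 3.2308)
L(D, Z) = (16/13 - Z)/(-53 + Z) (L(D, Z) = (42/13 + (-2 - Z))/(Z - 53) = (16/13 - Z)/(-53 + Z))
W(z) = 111 + z (W(z) = 3 - (-108 - z) = 3 + (108 + z) = 111 + z)
L(-176, -16) + W(209) = (16/13 - 1*(-16))/(-53 - 16) + (111 + 209) = (16/13 + 16)/(-69) + 320 = -1/69*224/13 + 320 = -224/897 + 320 = 286816/897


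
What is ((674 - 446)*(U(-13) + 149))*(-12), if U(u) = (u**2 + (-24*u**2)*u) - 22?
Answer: -145073664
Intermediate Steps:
U(u) = -22 + u**2 - 24*u**3 (U(u) = (u**2 - 24*u**3) - 22 = -22 + u**2 - 24*u**3)
((674 - 446)*(U(-13) + 149))*(-12) = ((674 - 446)*((-22 + (-13)**2 - 24*(-13)**3) + 149))*(-12) = (228*((-22 + 169 - 24*(-2197)) + 149))*(-12) = (228*((-22 + 169 + 52728) + 149))*(-12) = (228*(52875 + 149))*(-12) = (228*53024)*(-12) = 12089472*(-12) = -145073664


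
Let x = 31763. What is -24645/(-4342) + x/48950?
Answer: 336071924/53135225 ≈ 6.3248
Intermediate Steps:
-24645/(-4342) + x/48950 = -24645/(-4342) + 31763/48950 = -24645*(-1/4342) + 31763*(1/48950) = 24645/4342 + 31763/48950 = 336071924/53135225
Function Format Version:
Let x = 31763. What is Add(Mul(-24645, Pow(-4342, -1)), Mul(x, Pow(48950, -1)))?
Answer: Rational(336071924, 53135225) ≈ 6.3248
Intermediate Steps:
Add(Mul(-24645, Pow(-4342, -1)), Mul(x, Pow(48950, -1))) = Add(Mul(-24645, Pow(-4342, -1)), Mul(31763, Pow(48950, -1))) = Add(Mul(-24645, Rational(-1, 4342)), Mul(31763, Rational(1, 48950))) = Add(Rational(24645, 4342), Rational(31763, 48950)) = Rational(336071924, 53135225)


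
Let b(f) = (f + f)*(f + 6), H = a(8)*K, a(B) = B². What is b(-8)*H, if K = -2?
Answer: -4096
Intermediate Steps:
H = -128 (H = 8²*(-2) = 64*(-2) = -128)
b(f) = 2*f*(6 + f) (b(f) = (2*f)*(6 + f) = 2*f*(6 + f))
b(-8)*H = (2*(-8)*(6 - 8))*(-128) = (2*(-8)*(-2))*(-128) = 32*(-128) = -4096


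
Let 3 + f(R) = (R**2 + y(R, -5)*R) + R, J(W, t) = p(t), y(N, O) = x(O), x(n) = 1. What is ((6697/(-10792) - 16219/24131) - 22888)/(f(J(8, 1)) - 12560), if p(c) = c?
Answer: 5960869700531/3270897205120 ≈ 1.8224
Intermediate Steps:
y(N, O) = 1
J(W, t) = t
f(R) = -3 + R**2 + 2*R (f(R) = -3 + ((R**2 + 1*R) + R) = -3 + ((R**2 + R) + R) = -3 + ((R + R**2) + R) = -3 + (R**2 + 2*R) = -3 + R**2 + 2*R)
((6697/(-10792) - 16219/24131) - 22888)/(f(J(8, 1)) - 12560) = ((6697/(-10792) - 16219/24131) - 22888)/((-3 + 1**2 + 2*1) - 12560) = ((6697*(-1/10792) - 16219*1/24131) - 22888)/((-3 + 1 + 2) - 12560) = ((-6697/10792 - 16219/24131) - 22888)/(0 - 12560) = (-336640755/260421752 - 22888)/(-12560) = -5960869700531/260421752*(-1/12560) = 5960869700531/3270897205120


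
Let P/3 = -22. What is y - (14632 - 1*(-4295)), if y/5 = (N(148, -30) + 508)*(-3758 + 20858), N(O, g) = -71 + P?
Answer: 31701573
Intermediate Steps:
P = -66 (P = 3*(-22) = -66)
N(O, g) = -137 (N(O, g) = -71 - 66 = -137)
y = 31720500 (y = 5*((-137 + 508)*(-3758 + 20858)) = 5*(371*17100) = 5*6344100 = 31720500)
y - (14632 - 1*(-4295)) = 31720500 - (14632 - 1*(-4295)) = 31720500 - (14632 + 4295) = 31720500 - 1*18927 = 31720500 - 18927 = 31701573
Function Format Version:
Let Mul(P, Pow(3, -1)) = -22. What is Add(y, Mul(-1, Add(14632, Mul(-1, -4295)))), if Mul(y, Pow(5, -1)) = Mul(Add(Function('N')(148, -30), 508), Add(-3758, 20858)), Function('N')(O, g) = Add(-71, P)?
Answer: 31701573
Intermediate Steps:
P = -66 (P = Mul(3, -22) = -66)
Function('N')(O, g) = -137 (Function('N')(O, g) = Add(-71, -66) = -137)
y = 31720500 (y = Mul(5, Mul(Add(-137, 508), Add(-3758, 20858))) = Mul(5, Mul(371, 17100)) = Mul(5, 6344100) = 31720500)
Add(y, Mul(-1, Add(14632, Mul(-1, -4295)))) = Add(31720500, Mul(-1, Add(14632, Mul(-1, -4295)))) = Add(31720500, Mul(-1, Add(14632, 4295))) = Add(31720500, Mul(-1, 18927)) = Add(31720500, -18927) = 31701573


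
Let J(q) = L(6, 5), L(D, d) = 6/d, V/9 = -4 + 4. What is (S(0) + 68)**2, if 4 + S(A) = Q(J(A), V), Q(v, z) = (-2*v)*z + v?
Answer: 106276/25 ≈ 4251.0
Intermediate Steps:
V = 0 (V = 9*(-4 + 4) = 9*0 = 0)
J(q) = 6/5
Q(v, z) = v - 2*v*z (Q(v, z) = -2*v*z + v = v - 2*v*z)
S(A) = -14/5 (S(A) = -4 + 6*(1 - 2*0)/5 = -4 + 6*(1 + 0)/5 = -4 + (6/5)*1 = -4 + 6/5 = -14/5)
(S(0) + 68)**2 = (-14/5 + 68)**2 = (326/5)**2 = 106276/25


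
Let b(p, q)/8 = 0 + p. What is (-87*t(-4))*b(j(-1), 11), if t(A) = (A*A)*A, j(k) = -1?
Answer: -44544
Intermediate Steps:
b(p, q) = 8*p (b(p, q) = 8*(0 + p) = 8*p)
t(A) = A³ (t(A) = A²*A = A³)
(-87*t(-4))*b(j(-1), 11) = (-87*(-4)³)*(8*(-1)) = -87*(-64)*(-8) = 5568*(-8) = -44544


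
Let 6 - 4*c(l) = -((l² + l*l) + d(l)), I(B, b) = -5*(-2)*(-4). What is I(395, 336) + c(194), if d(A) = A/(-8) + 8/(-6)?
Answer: 901109/48 ≈ 18773.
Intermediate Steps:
I(B, b) = -40 (I(B, b) = 10*(-4) = -40)
d(A) = -4/3 - A/8 (d(A) = A*(-⅛) + 8*(-⅙) = -A/8 - 4/3 = -4/3 - A/8)
c(l) = 7/6 + l²/2 - l/32 (c(l) = 3/2 - (-1)*((l² + l*l) + (-4/3 - l/8))/4 = 3/2 - (-1)*((l² + l²) + (-4/3 - l/8))/4 = 3/2 - (-1)*(2*l² + (-4/3 - l/8))/4 = 3/2 - (-1)*(-4/3 + 2*l² - l/8)/4 = 3/2 - (4/3 - 2*l² + l/8)/4 = 3/2 + (-⅓ + l²/2 - l/32) = 7/6 + l²/2 - l/32)
I(395, 336) + c(194) = -40 + (7/6 + (½)*194² - 1/32*194) = -40 + (7/6 + (½)*37636 - 97/16) = -40 + (7/6 + 18818 - 97/16) = -40 + 903029/48 = 901109/48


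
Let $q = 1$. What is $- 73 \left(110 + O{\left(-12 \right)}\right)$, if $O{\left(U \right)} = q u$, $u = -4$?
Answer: $-7738$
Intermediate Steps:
$O{\left(U \right)} = -4$ ($O{\left(U \right)} = 1 \left(-4\right) = -4$)
$- 73 \left(110 + O{\left(-12 \right)}\right) = - 73 \left(110 - 4\right) = \left(-73\right) 106 = -7738$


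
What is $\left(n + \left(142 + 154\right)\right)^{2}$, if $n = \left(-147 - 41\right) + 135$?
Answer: $59049$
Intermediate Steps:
$n = -53$ ($n = -188 + 135 = -53$)
$\left(n + \left(142 + 154\right)\right)^{2} = \left(-53 + \left(142 + 154\right)\right)^{2} = \left(-53 + 296\right)^{2} = 243^{2} = 59049$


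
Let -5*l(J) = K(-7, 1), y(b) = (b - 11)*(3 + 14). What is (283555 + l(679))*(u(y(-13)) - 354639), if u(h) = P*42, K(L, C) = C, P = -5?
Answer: -503095686126/5 ≈ -1.0062e+11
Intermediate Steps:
y(b) = -187 + 17*b (y(b) = (-11 + b)*17 = -187 + 17*b)
l(J) = -⅕ (l(J) = -⅕*1 = -⅕)
u(h) = -210 (u(h) = -5*42 = -210)
(283555 + l(679))*(u(y(-13)) - 354639) = (283555 - ⅕)*(-210 - 354639) = (1417774/5)*(-354849) = -503095686126/5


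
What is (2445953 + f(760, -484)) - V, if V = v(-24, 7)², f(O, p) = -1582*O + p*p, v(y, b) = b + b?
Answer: 1477693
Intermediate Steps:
v(y, b) = 2*b
f(O, p) = p² - 1582*O (f(O, p) = -1582*O + p² = p² - 1582*O)
V = 196 (V = (2*7)² = 14² = 196)
(2445953 + f(760, -484)) - V = (2445953 + ((-484)² - 1582*760)) - 1*196 = (2445953 + (234256 - 1202320)) - 196 = (2445953 - 968064) - 196 = 1477889 - 196 = 1477693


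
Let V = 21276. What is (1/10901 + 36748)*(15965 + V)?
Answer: 14918370290709/10901 ≈ 1.3685e+9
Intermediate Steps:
(1/10901 + 36748)*(15965 + V) = (1/10901 + 36748)*(15965 + 21276) = (1/10901 + 36748)*37241 = (400589949/10901)*37241 = 14918370290709/10901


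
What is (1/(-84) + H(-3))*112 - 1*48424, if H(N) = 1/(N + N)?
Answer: -48444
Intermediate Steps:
H(N) = 1/(2*N)
(1/(-84) + H(-3))*112 - 1*48424 = (1/(-84) + (½)/(-3))*112 - 1*48424 = (-1/84 + (½)*(-⅓))*112 - 48424 = (-1/84 - ⅙)*112 - 48424 = -5/28*112 - 48424 = -20 - 48424 = -48444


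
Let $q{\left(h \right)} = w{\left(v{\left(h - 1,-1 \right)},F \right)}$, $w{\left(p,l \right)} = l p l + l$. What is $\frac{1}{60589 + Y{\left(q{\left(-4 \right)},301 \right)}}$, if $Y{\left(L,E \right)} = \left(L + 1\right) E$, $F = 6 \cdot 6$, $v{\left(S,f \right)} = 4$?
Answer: $\frac{1}{1632110} \approx 6.127 \cdot 10^{-7}$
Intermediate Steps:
$F = 36$
$w{\left(p,l \right)} = l + p l^{2}$ ($w{\left(p,l \right)} = p l^{2} + l = l + p l^{2}$)
$q{\left(h \right)} = 5220$ ($q{\left(h \right)} = 36 \left(1 + 36 \cdot 4\right) = 36 \left(1 + 144\right) = 36 \cdot 145 = 5220$)
$Y{\left(L,E \right)} = E \left(1 + L\right)$ ($Y{\left(L,E \right)} = \left(1 + L\right) E = E \left(1 + L\right)$)
$\frac{1}{60589 + Y{\left(q{\left(-4 \right)},301 \right)}} = \frac{1}{60589 + 301 \left(1 + 5220\right)} = \frac{1}{60589 + 301 \cdot 5221} = \frac{1}{60589 + 1571521} = \frac{1}{1632110}$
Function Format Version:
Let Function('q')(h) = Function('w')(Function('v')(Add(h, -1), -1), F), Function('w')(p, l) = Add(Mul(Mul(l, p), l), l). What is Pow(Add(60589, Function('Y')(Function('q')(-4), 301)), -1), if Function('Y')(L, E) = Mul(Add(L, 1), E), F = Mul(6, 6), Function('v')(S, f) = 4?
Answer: Rational(1, 1632110) ≈ 6.1270e-7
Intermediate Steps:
F = 36
Function('w')(p, l) = Add(l, Mul(p, Pow(l, 2))) (Function('w')(p, l) = Add(Mul(p, Pow(l, 2)), l) = Add(l, Mul(p, Pow(l, 2))))
Function('q')(h) = 5220 (Function('q')(h) = Mul(36, Add(1, Mul(36, 4))) = Mul(36, Add(1, 144)) = Mul(36, 145) = 5220)
Function('Y')(L, E) = Mul(E, Add(1, L)) (Function('Y')(L, E) = Mul(Add(1, L), E) = Mul(E, Add(1, L)))
Pow(Add(60589, Function('Y')(Function('q')(-4), 301)), -1) = Pow(Add(60589, Mul(301, Add(1, 5220))), -1) = Pow(Add(60589, Mul(301, 5221)), -1) = Pow(Add(60589, 1571521), -1) = Pow(1632110, -1) = Rational(1, 1632110)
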